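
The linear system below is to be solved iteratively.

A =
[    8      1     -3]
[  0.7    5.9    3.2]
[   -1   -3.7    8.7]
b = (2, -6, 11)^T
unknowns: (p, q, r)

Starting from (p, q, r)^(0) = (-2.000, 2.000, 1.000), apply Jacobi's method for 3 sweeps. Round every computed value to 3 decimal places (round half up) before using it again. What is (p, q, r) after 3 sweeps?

(0.790, -1.554, 0.507)

Iteration 1:
  p = (2 - (1)·2.000 - (-3)·1.000) / (8) = 0.375
  q = (-6 - (0.7)·-2.000 - (3.2)·1.000) / (5.9) = -1.322
  r = (11 - (-1)·-2.000 - (-3.7)·2.000) / (8.7) = 1.885
Iteration 2:
  p = (2 - (1)·-1.322 - (-3)·1.885) / (8) = 1.122
  q = (-6 - (0.7)·0.375 - (3.2)·1.885) / (5.9) = -2.084
  r = (11 - (-1)·0.375 - (-3.7)·-1.322) / (8.7) = 0.745
Iteration 3:
  p = (2 - (1)·-2.084 - (-3)·0.745) / (8) = 0.790
  q = (-6 - (0.7)·1.122 - (3.2)·0.745) / (5.9) = -1.554
  r = (11 - (-1)·1.122 - (-3.7)·-2.084) / (8.7) = 0.507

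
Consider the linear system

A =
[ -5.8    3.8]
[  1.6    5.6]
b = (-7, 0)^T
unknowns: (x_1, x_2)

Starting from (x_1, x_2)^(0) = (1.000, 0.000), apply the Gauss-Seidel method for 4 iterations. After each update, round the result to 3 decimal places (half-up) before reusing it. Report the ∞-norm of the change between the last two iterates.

Iteration 1:
  x_1 = (-7 - (3.8)·0.000) / (-5.8) = 1.207
  x_2 = (0 - (1.6)·1.207) / (5.6) = -0.345
Iteration 2:
  x_1 = (-7 - (3.8)·-0.345) / (-5.8) = 0.981
  x_2 = (0 - (1.6)·0.981) / (5.6) = -0.280
Iteration 3:
  x_1 = (-7 - (3.8)·-0.280) / (-5.8) = 1.023
  x_2 = (0 - (1.6)·1.023) / (5.6) = -0.292
Iteration 4:
  x_1 = (-7 - (3.8)·-0.292) / (-5.8) = 1.016
  x_2 = (0 - (1.6)·1.016) / (5.6) = -0.290
Change: (-0.007, 0.002) → max |·| = 0.007

0.007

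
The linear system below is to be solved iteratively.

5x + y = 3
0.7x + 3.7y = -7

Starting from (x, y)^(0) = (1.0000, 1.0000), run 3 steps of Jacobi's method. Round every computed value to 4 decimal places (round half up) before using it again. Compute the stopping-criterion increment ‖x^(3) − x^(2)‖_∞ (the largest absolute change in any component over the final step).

0.1165

Iteration 1:
  x = (3 - (1)·1.0000) / (5) = 0.4000
  y = (-7 - (0.7)·1.0000) / (3.7) = -2.0811
Iteration 2:
  x = (3 - (1)·-2.0811) / (5) = 1.0162
  y = (-7 - (0.7)·0.4000) / (3.7) = -1.9676
Iteration 3:
  x = (3 - (1)·-1.9676) / (5) = 0.9935
  y = (-7 - (0.7)·1.0162) / (3.7) = -2.0841
Change: (-0.0227, -0.1165) → max |·| = 0.1165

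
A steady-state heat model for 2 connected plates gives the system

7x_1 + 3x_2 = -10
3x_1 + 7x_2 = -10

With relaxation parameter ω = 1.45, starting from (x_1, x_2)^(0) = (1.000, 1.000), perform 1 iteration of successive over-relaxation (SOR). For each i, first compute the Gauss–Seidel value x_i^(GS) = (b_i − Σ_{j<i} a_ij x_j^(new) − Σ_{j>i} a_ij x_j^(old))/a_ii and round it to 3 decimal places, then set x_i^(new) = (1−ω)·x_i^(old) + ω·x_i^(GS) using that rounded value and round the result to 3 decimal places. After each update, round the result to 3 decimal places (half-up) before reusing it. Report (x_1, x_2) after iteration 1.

(-3.143, -0.569)

Iteration 1:
  x_1: GS value = (-10 - (3)·1.000) / (7) = -1.857;  x_1 ← (1−ω)·1.000 + ω·-1.857 = -3.143
  x_2: GS value = (-10 - (3)·-3.143) / (7) = -0.082;  x_2 ← (1−ω)·1.000 + ω·-0.082 = -0.569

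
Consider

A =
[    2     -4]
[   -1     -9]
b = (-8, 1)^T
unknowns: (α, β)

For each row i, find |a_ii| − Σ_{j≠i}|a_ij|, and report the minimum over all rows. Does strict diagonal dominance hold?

row 1: |2| − (4) = -2
row 2: |-9| − (1) = 8
minimum over rows = -2 → not strictly diagonally dominant

-2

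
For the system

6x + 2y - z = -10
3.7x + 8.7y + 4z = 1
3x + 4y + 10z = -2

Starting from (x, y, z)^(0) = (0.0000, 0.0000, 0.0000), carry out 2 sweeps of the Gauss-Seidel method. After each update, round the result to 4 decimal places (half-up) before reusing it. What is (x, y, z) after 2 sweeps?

Iteration 1:
  x = (-10 - (2)·0.0000 - (-1)·0.0000) / (6) = -1.6667
  y = (1 - (3.7)·-1.6667 - (4)·0.0000) / (8.7) = 0.8238
  z = (-2 - (3)·-1.6667 - (4)·0.8238) / (10) = -0.0295
Iteration 2:
  x = (-10 - (2)·0.8238 - (-1)·-0.0295) / (6) = -1.9462
  y = (1 - (3.7)·-1.9462 - (4)·-0.0295) / (8.7) = 0.9562
  z = (-2 - (3)·-1.9462 - (4)·0.9562) / (10) = 0.0014

(-1.9462, 0.9562, 0.0014)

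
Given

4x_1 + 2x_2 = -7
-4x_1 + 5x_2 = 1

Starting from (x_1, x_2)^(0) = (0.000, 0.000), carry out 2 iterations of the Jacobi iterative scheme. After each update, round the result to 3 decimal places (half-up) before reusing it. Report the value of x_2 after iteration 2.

-1.200

Iteration 1:
  x_1 = (-7 - (2)·0.000) / (4) = -1.750
  x_2 = (1 - (-4)·0.000) / (5) = 0.200
Iteration 2:
  x_1 = (-7 - (2)·0.200) / (4) = -1.850
  x_2 = (1 - (-4)·-1.750) / (5) = -1.200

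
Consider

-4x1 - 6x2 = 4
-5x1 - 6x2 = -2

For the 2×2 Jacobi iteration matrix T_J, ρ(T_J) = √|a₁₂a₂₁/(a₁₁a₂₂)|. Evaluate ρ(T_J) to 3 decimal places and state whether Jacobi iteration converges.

1.118

a₁₂a₂₁/(a₁₁a₂₂) = (-6)·(-5) / ((-4)·(-6)) = 1.250000
ρ = √|1.250000| = √1.250000 = 1.118
ρ > 1, so Jacobi diverges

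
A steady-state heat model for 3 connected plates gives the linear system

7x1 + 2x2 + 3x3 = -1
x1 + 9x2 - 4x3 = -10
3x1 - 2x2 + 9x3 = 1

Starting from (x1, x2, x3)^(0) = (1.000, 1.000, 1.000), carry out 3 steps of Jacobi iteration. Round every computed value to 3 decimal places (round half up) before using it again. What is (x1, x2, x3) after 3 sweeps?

Iteration 1:
  x1 = (-1 - (2)·1.000 - (3)·1.000) / (7) = -0.857
  x2 = (-10 - (1)·1.000 - (-4)·1.000) / (9) = -0.778
  x3 = (1 - (3)·1.000 - (-2)·1.000) / (9) = 0.000
Iteration 2:
  x1 = (-1 - (2)·-0.778 - (3)·0.000) / (7) = 0.079
  x2 = (-10 - (1)·-0.857 - (-4)·0.000) / (9) = -1.016
  x3 = (1 - (3)·-0.857 - (-2)·-0.778) / (9) = 0.224
Iteration 3:
  x1 = (-1 - (2)·-1.016 - (3)·0.224) / (7) = 0.051
  x2 = (-10 - (1)·0.079 - (-4)·0.224) / (9) = -1.020
  x3 = (1 - (3)·0.079 - (-2)·-1.016) / (9) = -0.141

(0.051, -1.020, -0.141)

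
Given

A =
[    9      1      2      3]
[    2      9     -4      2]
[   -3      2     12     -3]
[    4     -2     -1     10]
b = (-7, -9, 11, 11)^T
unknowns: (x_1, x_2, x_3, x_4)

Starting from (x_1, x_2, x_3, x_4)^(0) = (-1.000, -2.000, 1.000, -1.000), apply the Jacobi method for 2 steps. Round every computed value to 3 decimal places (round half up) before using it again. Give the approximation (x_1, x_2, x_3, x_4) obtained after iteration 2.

Iteration 1:
  x_1 = (-7 - (1)·-2.000 - (2)·1.000 - (3)·-1.000) / (9) = -0.444
  x_2 = (-9 - (2)·-1.000 - (-4)·1.000 - (2)·-1.000) / (9) = -0.111
  x_3 = (11 - (-3)·-1.000 - (2)·-2.000 - (-3)·-1.000) / (12) = 0.750
  x_4 = (11 - (4)·-1.000 - (-2)·-2.000 - (-1)·1.000) / (10) = 1.200
Iteration 2:
  x_1 = (-7 - (1)·-0.111 - (2)·0.750 - (3)·1.200) / (9) = -1.332
  x_2 = (-9 - (2)·-0.444 - (-4)·0.750 - (2)·1.200) / (9) = -0.835
  x_3 = (11 - (-3)·-0.444 - (2)·-0.111 - (-3)·1.200) / (12) = 1.124
  x_4 = (11 - (4)·-0.444 - (-2)·-0.111 - (-1)·0.750) / (10) = 1.330

(-1.332, -0.835, 1.124, 1.330)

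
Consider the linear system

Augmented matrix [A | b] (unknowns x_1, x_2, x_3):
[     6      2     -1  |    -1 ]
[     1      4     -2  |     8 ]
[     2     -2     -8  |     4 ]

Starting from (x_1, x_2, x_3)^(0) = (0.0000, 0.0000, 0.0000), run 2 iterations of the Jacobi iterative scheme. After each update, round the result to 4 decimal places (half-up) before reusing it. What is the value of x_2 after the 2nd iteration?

Iteration 1:
  x_1 = (-1 - (2)·0.0000 - (-1)·0.0000) / (6) = -0.1667
  x_2 = (8 - (1)·0.0000 - (-2)·0.0000) / (4) = 2.0000
  x_3 = (4 - (2)·0.0000 - (-2)·0.0000) / (-8) = -0.5000
Iteration 2:
  x_1 = (-1 - (2)·2.0000 - (-1)·-0.5000) / (6) = -0.9167
  x_2 = (8 - (1)·-0.1667 - (-2)·-0.5000) / (4) = 1.7917
  x_3 = (4 - (2)·-0.1667 - (-2)·2.0000) / (-8) = -1.0417

1.7917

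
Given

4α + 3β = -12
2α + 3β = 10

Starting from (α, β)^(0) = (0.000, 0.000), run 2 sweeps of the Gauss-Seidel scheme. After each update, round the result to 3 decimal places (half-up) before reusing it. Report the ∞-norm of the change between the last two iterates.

Iteration 1:
  α = (-12 - (3)·0.000) / (4) = -3.000
  β = (10 - (2)·-3.000) / (3) = 5.333
Iteration 2:
  α = (-12 - (3)·5.333) / (4) = -7.000
  β = (10 - (2)·-7.000) / (3) = 8.000
Change: (-4.000, 2.667) → max |·| = 4.000

4.000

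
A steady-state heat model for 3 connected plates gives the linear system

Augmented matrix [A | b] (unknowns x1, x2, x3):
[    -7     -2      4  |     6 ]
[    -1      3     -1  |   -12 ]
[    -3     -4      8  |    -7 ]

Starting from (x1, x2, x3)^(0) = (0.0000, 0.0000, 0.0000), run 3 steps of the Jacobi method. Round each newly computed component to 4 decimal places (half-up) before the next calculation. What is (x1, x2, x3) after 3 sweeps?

Iteration 1:
  x1 = (6 - (-2)·0.0000 - (4)·0.0000) / (-7) = -0.8571
  x2 = (-12 - (-1)·0.0000 - (-1)·0.0000) / (3) = -4.0000
  x3 = (-7 - (-3)·0.0000 - (-4)·0.0000) / (8) = -0.8750
Iteration 2:
  x1 = (6 - (-2)·-4.0000 - (4)·-0.8750) / (-7) = -0.2143
  x2 = (-12 - (-1)·-0.8571 - (-1)·-0.8750) / (3) = -4.5774
  x3 = (-7 - (-3)·-0.8571 - (-4)·-4.0000) / (8) = -3.1964
Iteration 3:
  x1 = (6 - (-2)·-4.5774 - (4)·-3.1964) / (-7) = -1.3758
  x2 = (-12 - (-1)·-0.2143 - (-1)·-3.1964) / (3) = -5.1369
  x3 = (-7 - (-3)·-0.2143 - (-4)·-4.5774) / (8) = -3.2441

(-1.3758, -5.1369, -3.2441)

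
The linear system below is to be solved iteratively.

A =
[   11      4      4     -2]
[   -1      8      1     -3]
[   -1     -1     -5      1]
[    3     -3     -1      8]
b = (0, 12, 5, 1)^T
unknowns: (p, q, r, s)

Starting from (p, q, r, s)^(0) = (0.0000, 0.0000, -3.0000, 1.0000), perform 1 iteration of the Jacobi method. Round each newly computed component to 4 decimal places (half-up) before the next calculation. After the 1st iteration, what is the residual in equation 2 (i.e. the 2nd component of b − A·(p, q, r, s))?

Iteration 1:
  p = (0 - (4)·0.0000 - (4)·-3.0000 - (-2)·1.0000) / (11) = 1.2727
  q = (12 - (-1)·0.0000 - (1)·-3.0000 - (-3)·1.0000) / (8) = 2.2500
  r = (5 - (-1)·0.0000 - (-1)·0.0000 - (1)·1.0000) / (-5) = -0.8000
  s = (1 - (3)·0.0000 - (-3)·0.0000 - (-1)·-3.0000) / (8) = -0.2500
Residual b − A·x = (-20.2997, -4.6773, 4.7727, 5.1319)

-4.6773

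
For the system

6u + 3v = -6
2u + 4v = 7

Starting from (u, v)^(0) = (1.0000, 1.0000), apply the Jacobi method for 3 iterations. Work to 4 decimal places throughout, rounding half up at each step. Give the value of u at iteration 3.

-2.2500

Iteration 1:
  u = (-6 - (3)·1.0000) / (6) = -1.5000
  v = (7 - (2)·1.0000) / (4) = 1.2500
Iteration 2:
  u = (-6 - (3)·1.2500) / (6) = -1.6250
  v = (7 - (2)·-1.5000) / (4) = 2.5000
Iteration 3:
  u = (-6 - (3)·2.5000) / (6) = -2.2500
  v = (7 - (2)·-1.6250) / (4) = 2.5625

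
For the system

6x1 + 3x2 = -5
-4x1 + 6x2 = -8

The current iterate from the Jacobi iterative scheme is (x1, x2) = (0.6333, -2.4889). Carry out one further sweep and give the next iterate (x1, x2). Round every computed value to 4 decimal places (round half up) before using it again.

(0.4111, -0.9111)

One sweep:
  x1 = (-5 - (3)·-2.4889) / (6) = 0.4111
  x2 = (-8 - (-4)·0.6333) / (6) = -0.9111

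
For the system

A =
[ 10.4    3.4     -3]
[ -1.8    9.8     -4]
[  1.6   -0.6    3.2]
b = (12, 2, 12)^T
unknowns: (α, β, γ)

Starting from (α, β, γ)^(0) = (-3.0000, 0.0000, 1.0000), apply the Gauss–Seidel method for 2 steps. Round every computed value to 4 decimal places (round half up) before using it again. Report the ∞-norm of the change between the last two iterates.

Iteration 1:
  α = (12 - (3.4)·0.0000 - (-3)·1.0000) / (10.4) = 1.4423
  β = (2 - (-1.8)·1.4423 - (-4)·1.0000) / (9.8) = 0.8772
  γ = (12 - (1.6)·1.4423 - (-0.6)·0.8772) / (3.2) = 3.1933
Iteration 2:
  α = (12 - (3.4)·0.8772 - (-3)·3.1933) / (10.4) = 1.7882
  β = (2 - (-1.8)·1.7882 - (-4)·3.1933) / (9.8) = 1.8359
  γ = (12 - (1.6)·1.7882 - (-0.6)·1.8359) / (3.2) = 3.2001
Change: (0.3459, 0.9587, 0.0068) → max |·| = 0.9587

0.9587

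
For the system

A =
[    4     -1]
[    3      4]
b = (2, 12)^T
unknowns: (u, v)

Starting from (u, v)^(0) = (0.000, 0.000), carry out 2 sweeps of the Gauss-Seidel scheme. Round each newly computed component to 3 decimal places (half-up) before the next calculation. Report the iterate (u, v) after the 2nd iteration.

(1.156, 2.133)

Iteration 1:
  u = (2 - (-1)·0.000) / (4) = 0.500
  v = (12 - (3)·0.500) / (4) = 2.625
Iteration 2:
  u = (2 - (-1)·2.625) / (4) = 1.156
  v = (12 - (3)·1.156) / (4) = 2.133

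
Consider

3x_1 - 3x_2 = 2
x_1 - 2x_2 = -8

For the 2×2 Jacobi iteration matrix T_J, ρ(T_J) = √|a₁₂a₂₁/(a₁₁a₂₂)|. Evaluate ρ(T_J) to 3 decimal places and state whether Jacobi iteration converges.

a₁₂a₂₁/(a₁₁a₂₂) = (-3)·(1) / ((3)·(-2)) = 0.500000
ρ = √|0.500000| = √0.500000 = 0.707
ρ < 1, so Jacobi converges

0.707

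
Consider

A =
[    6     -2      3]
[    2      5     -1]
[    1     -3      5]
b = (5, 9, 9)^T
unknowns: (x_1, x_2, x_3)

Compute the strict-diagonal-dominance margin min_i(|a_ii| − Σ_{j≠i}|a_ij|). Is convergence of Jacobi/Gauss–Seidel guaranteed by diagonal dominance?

1

row 1: |6| − (2+3) = 1
row 2: |5| − (2+1) = 2
row 3: |5| − (1+3) = 1
minimum over rows = 1 → strictly diagonally dominant (convergence guaranteed)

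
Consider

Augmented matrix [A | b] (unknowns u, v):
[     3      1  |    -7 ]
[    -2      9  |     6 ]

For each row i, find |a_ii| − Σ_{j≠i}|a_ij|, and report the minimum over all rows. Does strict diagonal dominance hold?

2

row 1: |3| − (1) = 2
row 2: |9| − (2) = 7
minimum over rows = 2 → strictly diagonally dominant (convergence guaranteed)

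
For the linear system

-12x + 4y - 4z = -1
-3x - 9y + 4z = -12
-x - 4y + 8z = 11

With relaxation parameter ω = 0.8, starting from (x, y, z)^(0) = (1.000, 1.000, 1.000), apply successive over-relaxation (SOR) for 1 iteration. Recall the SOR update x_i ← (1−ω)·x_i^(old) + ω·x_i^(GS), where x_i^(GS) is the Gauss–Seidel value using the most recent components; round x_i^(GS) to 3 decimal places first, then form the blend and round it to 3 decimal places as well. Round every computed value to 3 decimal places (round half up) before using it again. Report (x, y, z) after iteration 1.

Iteration 1:
  x: GS value = (-1 - (4)·1.000 - (-4)·1.000) / (-12) = 0.083;  x ← (1−ω)·1.000 + ω·0.083 = 0.266
  y: GS value = (-12 - (-3)·0.266 - (4)·1.000) / (-9) = 1.689;  y ← (1−ω)·1.000 + ω·1.689 = 1.551
  z: GS value = (11 - (-1)·0.266 - (-4)·1.551) / (8) = 2.184;  z ← (1−ω)·1.000 + ω·2.184 = 1.947

(0.266, 1.551, 1.947)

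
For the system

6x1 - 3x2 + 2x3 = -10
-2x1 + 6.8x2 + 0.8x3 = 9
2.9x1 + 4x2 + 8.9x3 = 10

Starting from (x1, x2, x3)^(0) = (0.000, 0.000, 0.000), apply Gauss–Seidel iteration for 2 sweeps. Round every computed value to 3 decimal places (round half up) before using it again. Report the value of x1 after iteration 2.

-1.681

Iteration 1:
  x1 = (-10 - (-3)·0.000 - (2)·0.000) / (6) = -1.667
  x2 = (9 - (-2)·-1.667 - (0.8)·0.000) / (6.8) = 0.833
  x3 = (10 - (2.9)·-1.667 - (4)·0.833) / (8.9) = 1.292
Iteration 2:
  x1 = (-10 - (-3)·0.833 - (2)·1.292) / (6) = -1.681
  x2 = (9 - (-2)·-1.681 - (0.8)·1.292) / (6.8) = 0.677
  x3 = (10 - (2.9)·-1.681 - (4)·0.677) / (8.9) = 1.367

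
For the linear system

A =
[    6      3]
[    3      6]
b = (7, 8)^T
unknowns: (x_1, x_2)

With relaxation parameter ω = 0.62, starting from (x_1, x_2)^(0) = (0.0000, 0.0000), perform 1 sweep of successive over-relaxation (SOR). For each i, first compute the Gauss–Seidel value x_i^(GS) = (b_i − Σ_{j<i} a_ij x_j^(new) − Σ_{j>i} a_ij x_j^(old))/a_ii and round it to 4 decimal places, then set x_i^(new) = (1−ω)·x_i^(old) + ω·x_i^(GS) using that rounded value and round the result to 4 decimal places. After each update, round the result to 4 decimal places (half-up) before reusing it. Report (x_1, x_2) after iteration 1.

(0.7234, 0.6024)

Iteration 1:
  x_1: GS value = (7 - (3)·0.0000) / (6) = 1.1667;  x_1 ← (1−ω)·0.0000 + ω·1.1667 = 0.7234
  x_2: GS value = (8 - (3)·0.7234) / (6) = 0.9716;  x_2 ← (1−ω)·0.0000 + ω·0.9716 = 0.6024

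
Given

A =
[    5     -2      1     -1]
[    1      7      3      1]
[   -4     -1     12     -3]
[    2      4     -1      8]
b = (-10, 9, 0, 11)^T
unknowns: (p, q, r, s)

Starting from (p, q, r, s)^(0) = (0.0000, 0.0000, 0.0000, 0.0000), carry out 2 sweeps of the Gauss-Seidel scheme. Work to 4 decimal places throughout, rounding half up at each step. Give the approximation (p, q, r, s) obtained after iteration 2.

Iteration 1:
  p = (-10 - (-2)·0.0000 - (1)·0.0000 - (-1)·0.0000) / (5) = -2.0000
  q = (9 - (1)·-2.0000 - (3)·0.0000 - (1)·0.0000) / (7) = 1.5714
  r = (0 - (-4)·-2.0000 - (-1)·1.5714 - (-3)·0.0000) / (12) = -0.5357
  s = (11 - (2)·-2.0000 - (4)·1.5714 - (-1)·-0.5357) / (8) = 1.0223
Iteration 2:
  p = (-10 - (-2)·1.5714 - (1)·-0.5357 - (-1)·1.0223) / (5) = -1.0598
  q = (9 - (1)·-1.0598 - (3)·-0.5357 - (1)·1.0223) / (7) = 1.5207
  r = (0 - (-4)·-1.0598 - (-1)·1.5207 - (-3)·1.0223) / (12) = 0.0290
  s = (11 - (2)·-1.0598 - (4)·1.5207 - (-1)·0.0290) / (8) = 0.8832

(-1.0598, 1.5207, 0.0290, 0.8832)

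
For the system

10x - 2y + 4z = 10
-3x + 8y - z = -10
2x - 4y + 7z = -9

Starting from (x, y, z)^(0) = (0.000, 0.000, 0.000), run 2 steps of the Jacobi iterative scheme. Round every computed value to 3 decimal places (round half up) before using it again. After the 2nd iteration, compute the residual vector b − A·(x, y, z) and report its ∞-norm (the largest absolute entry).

Iteration 1:
  x = (10 - (-2)·0.000 - (4)·0.000) / (10) = 1.000
  y = (-10 - (-3)·0.000 - (-1)·0.000) / (8) = -1.250
  z = (-9 - (2)·0.000 - (-4)·0.000) / (7) = -1.286
Iteration 2:
  x = (10 - (-2)·-1.250 - (4)·-1.286) / (10) = 1.264
  y = (-10 - (-3)·1.000 - (-1)·-1.286) / (8) = -1.036
  z = (-9 - (2)·1.000 - (-4)·-1.250) / (7) = -2.286
Residual b − A·x = (4.432, -0.206, 0.330); ∞-norm = 4.432

4.432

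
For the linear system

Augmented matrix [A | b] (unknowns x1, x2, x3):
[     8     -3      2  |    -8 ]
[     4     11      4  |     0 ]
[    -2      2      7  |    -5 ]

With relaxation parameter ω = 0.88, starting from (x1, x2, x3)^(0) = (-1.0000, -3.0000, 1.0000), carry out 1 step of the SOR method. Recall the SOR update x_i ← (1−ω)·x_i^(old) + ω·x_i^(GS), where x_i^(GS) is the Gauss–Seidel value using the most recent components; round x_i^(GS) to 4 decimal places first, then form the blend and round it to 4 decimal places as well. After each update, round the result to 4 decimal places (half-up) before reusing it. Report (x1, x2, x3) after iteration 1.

(-2.2100, 0.0272, -1.0711)

Iteration 1:
  x1: GS value = (-8 - (-3)·-3.0000 - (2)·1.0000) / (8) = -2.3750;  x1 ← (1−ω)·-1.0000 + ω·-2.3750 = -2.2100
  x2: GS value = (0 - (4)·-2.2100 - (4)·1.0000) / (11) = 0.4400;  x2 ← (1−ω)·-3.0000 + ω·0.4400 = 0.0272
  x3: GS value = (-5 - (-2)·-2.2100 - (2)·0.0272) / (7) = -1.3535;  x3 ← (1−ω)·1.0000 + ω·-1.3535 = -1.0711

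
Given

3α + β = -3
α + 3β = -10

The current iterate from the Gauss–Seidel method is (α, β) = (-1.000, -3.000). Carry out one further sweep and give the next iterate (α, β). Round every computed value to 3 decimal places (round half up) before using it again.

(0.000, -3.333)

One sweep:
  α = (-3 - (1)·-3.000) / (3) = 0.000
  β = (-10 - (1)·0.000) / (3) = -3.333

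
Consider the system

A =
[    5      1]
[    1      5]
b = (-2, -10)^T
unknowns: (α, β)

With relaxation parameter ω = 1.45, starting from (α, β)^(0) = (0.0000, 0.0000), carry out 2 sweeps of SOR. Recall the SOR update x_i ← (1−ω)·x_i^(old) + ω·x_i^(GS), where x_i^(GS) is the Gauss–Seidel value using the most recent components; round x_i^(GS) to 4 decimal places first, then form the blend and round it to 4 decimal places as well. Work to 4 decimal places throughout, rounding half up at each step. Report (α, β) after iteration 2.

Iteration 1:
  α: GS value = (-2 - (1)·0.0000) / (5) = -0.4000;  α ← (1−ω)·0.0000 + ω·-0.4000 = -0.5800
  β: GS value = (-10 - (1)·-0.5800) / (5) = -1.8840;  β ← (1−ω)·0.0000 + ω·-1.8840 = -2.7318
Iteration 2:
  α: GS value = (-2 - (1)·-2.7318) / (5) = 0.1464;  α ← (1−ω)·-0.5800 + ω·0.1464 = 0.4733
  β: GS value = (-10 - (1)·0.4733) / (5) = -2.0947;  β ← (1−ω)·-2.7318 + ω·-2.0947 = -1.8080

(0.4733, -1.8080)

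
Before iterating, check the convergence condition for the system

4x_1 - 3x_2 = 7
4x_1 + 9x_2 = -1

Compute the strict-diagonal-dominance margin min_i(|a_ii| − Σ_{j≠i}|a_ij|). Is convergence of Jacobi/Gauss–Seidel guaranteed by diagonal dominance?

1

row 1: |4| − (3) = 1
row 2: |9| − (4) = 5
minimum over rows = 1 → strictly diagonally dominant (convergence guaranteed)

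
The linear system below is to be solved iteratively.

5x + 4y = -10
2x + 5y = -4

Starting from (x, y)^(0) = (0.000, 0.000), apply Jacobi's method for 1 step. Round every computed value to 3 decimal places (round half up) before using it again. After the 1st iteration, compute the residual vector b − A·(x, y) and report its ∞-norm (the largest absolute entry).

4.000

Iteration 1:
  x = (-10 - (4)·0.000) / (5) = -2.000
  y = (-4 - (2)·0.000) / (5) = -0.800
Residual b − A·x = (3.200, 4.000); ∞-norm = 4.000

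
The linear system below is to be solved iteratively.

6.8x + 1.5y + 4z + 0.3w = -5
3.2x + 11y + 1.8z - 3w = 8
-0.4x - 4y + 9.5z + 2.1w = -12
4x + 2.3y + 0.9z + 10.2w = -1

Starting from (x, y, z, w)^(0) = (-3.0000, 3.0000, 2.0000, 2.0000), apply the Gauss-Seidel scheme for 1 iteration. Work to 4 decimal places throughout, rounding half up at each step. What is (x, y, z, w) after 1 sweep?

(-2.6618, 1.7198, -1.0932, 0.6545)

Iteration 1:
  x = (-5 - (1.5)·3.0000 - (4)·2.0000 - (0.3)·2.0000) / (6.8) = -2.6618
  y = (8 - (3.2)·-2.6618 - (1.8)·2.0000 - (-3)·2.0000) / (11) = 1.7198
  z = (-12 - (-0.4)·-2.6618 - (-4)·1.7198 - (2.1)·2.0000) / (9.5) = -1.0932
  w = (-1 - (4)·-2.6618 - (2.3)·1.7198 - (0.9)·-1.0932) / (10.2) = 0.6545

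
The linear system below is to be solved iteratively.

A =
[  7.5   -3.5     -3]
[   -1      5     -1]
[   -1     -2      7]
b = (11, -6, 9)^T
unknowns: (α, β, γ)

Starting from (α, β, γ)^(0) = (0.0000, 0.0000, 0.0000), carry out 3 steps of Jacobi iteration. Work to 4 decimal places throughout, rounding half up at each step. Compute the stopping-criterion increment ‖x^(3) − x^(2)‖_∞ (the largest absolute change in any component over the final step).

Iteration 1:
  α = (11 - (-3.5)·0.0000 - (-3)·0.0000) / (7.5) = 1.4667
  β = (-6 - (-1)·0.0000 - (-1)·0.0000) / (5) = -1.2000
  γ = (9 - (-1)·0.0000 - (-2)·0.0000) / (7) = 1.2857
Iteration 2:
  α = (11 - (-3.5)·-1.2000 - (-3)·1.2857) / (7.5) = 1.4209
  β = (-6 - (-1)·1.4667 - (-1)·1.2857) / (5) = -0.6495
  γ = (9 - (-1)·1.4667 - (-2)·-1.2000) / (7) = 1.1524
Iteration 3:
  α = (11 - (-3.5)·-0.6495 - (-3)·1.1524) / (7.5) = 1.6245
  β = (-6 - (-1)·1.4209 - (-1)·1.1524) / (5) = -0.6853
  γ = (9 - (-1)·1.4209 - (-2)·-0.6495) / (7) = 1.3031
Change: (0.2036, -0.0358, 0.1507) → max |·| = 0.2036

0.2036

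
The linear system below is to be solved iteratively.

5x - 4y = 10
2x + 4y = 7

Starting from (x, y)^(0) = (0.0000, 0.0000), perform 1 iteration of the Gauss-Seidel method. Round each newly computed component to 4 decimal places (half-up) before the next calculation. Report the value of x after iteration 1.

2.0000

Iteration 1:
  x = (10 - (-4)·0.0000) / (5) = 2.0000
  y = (7 - (2)·2.0000) / (4) = 0.7500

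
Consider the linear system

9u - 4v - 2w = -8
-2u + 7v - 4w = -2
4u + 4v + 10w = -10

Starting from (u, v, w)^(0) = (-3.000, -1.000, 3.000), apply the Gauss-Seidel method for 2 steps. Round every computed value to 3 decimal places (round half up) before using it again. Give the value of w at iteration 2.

Iteration 1:
  u = (-8 - (-4)·-1.000 - (-2)·3.000) / (9) = -0.667
  v = (-2 - (-2)·-0.667 - (-4)·3.000) / (7) = 1.238
  w = (-10 - (4)·-0.667 - (4)·1.238) / (10) = -1.228
Iteration 2:
  u = (-8 - (-4)·1.238 - (-2)·-1.228) / (9) = -0.612
  v = (-2 - (-2)·-0.612 - (-4)·-1.228) / (7) = -1.162
  w = (-10 - (4)·-0.612 - (4)·-1.162) / (10) = -0.290

-0.290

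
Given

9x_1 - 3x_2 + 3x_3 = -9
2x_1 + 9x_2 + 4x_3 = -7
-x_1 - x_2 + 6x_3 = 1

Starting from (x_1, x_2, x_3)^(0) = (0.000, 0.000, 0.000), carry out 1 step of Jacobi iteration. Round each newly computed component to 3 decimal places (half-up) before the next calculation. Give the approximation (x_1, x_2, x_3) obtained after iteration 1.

Iteration 1:
  x_1 = (-9 - (-3)·0.000 - (3)·0.000) / (9) = -1.000
  x_2 = (-7 - (2)·0.000 - (4)·0.000) / (9) = -0.778
  x_3 = (1 - (-1)·0.000 - (-1)·0.000) / (6) = 0.167

(-1.000, -0.778, 0.167)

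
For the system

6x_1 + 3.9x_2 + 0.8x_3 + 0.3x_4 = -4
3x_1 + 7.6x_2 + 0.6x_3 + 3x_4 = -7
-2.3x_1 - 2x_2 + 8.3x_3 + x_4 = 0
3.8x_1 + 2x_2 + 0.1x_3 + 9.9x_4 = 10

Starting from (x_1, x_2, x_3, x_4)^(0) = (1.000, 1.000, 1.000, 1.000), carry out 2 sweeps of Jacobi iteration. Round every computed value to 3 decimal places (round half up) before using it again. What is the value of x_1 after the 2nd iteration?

Iteration 1:
  x_1 = (-4 - (3.9)·1.000 - (0.8)·1.000 - (0.3)·1.000) / (6) = -1.500
  x_2 = (-7 - (3)·1.000 - (0.6)·1.000 - (3)·1.000) / (7.6) = -1.789
  x_3 = (0 - (-2.3)·1.000 - (-2)·1.000 - (1)·1.000) / (8.3) = 0.398
  x_4 = (10 - (3.8)·1.000 - (2)·1.000 - (0.1)·1.000) / (9.9) = 0.414
Iteration 2:
  x_1 = (-4 - (3.9)·-1.789 - (0.8)·0.398 - (0.3)·0.414) / (6) = 0.422
  x_2 = (-7 - (3)·-1.500 - (0.6)·0.398 - (3)·0.414) / (7.6) = -0.524
  x_3 = (0 - (-2.3)·-1.500 - (-2)·-1.789 - (1)·0.414) / (8.3) = -0.897
  x_4 = (10 - (3.8)·-1.500 - (2)·-1.789 - (0.1)·0.398) / (9.9) = 1.943

0.422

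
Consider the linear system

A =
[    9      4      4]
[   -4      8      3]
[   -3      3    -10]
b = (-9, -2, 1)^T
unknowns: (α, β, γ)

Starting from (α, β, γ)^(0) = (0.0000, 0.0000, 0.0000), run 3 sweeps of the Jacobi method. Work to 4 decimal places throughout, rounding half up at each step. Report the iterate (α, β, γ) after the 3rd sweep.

Iteration 1:
  α = (-9 - (4)·0.0000 - (4)·0.0000) / (9) = -1.0000
  β = (-2 - (-4)·0.0000 - (3)·0.0000) / (8) = -0.2500
  γ = (1 - (-3)·0.0000 - (3)·0.0000) / (-10) = -0.1000
Iteration 2:
  α = (-9 - (4)·-0.2500 - (4)·-0.1000) / (9) = -0.8444
  β = (-2 - (-4)·-1.0000 - (3)·-0.1000) / (8) = -0.7125
  γ = (1 - (-3)·-1.0000 - (3)·-0.2500) / (-10) = 0.1250
Iteration 3:
  α = (-9 - (4)·-0.7125 - (4)·0.1250) / (9) = -0.7389
  β = (-2 - (-4)·-0.8444 - (3)·0.1250) / (8) = -0.7191
  γ = (1 - (-3)·-0.8444 - (3)·-0.7125) / (-10) = -0.0604

(-0.7389, -0.7191, -0.0604)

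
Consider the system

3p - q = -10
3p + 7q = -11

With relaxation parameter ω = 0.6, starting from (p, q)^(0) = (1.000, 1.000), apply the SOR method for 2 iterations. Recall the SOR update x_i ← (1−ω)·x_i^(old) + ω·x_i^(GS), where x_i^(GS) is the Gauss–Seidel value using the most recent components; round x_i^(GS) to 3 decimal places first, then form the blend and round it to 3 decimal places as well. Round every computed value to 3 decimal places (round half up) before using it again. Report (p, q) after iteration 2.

Iteration 1:
  p: GS value = (-10 - (-1)·1.000) / (3) = -3.000;  p ← (1−ω)·1.000 + ω·-3.000 = -1.400
  q: GS value = (-11 - (3)·-1.400) / (7) = -0.971;  q ← (1−ω)·1.000 + ω·-0.971 = -0.183
Iteration 2:
  p: GS value = (-10 - (-1)·-0.183) / (3) = -3.394;  p ← (1−ω)·-1.400 + ω·-3.394 = -2.596
  q: GS value = (-11 - (3)·-2.596) / (7) = -0.459;  q ← (1−ω)·-0.183 + ω·-0.459 = -0.349

(-2.596, -0.349)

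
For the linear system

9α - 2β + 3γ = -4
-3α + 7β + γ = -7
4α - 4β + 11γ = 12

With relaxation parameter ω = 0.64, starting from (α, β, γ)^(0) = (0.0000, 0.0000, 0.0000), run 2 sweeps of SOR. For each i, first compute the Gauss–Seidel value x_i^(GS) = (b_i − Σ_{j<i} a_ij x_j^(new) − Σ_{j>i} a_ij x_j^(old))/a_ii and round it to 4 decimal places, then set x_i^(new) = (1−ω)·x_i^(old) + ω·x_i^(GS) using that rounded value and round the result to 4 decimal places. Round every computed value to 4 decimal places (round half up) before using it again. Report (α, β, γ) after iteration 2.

(-0.6164, -1.1222, 0.7955)

Iteration 1:
  α: GS value = (-4 - (-2)·0.0000 - (3)·0.0000) / (9) = -0.4444;  α ← (1−ω)·0.0000 + ω·-0.4444 = -0.2844
  β: GS value = (-7 - (-3)·-0.2844 - (1)·0.0000) / (7) = -1.1219;  β ← (1−ω)·0.0000 + ω·-1.1219 = -0.7180
  γ: GS value = (12 - (4)·-0.2844 - (-4)·-0.7180) / (11) = 0.9332;  γ ← (1−ω)·0.0000 + ω·0.9332 = 0.5972
Iteration 2:
  α: GS value = (-4 - (-2)·-0.7180 - (3)·0.5972) / (9) = -0.8031;  α ← (1−ω)·-0.2844 + ω·-0.8031 = -0.6164
  β: GS value = (-7 - (-3)·-0.6164 - (1)·0.5972) / (7) = -1.3495;  β ← (1−ω)·-0.7180 + ω·-1.3495 = -1.1222
  γ: GS value = (12 - (4)·-0.6164 - (-4)·-1.1222) / (11) = 0.9070;  γ ← (1−ω)·0.5972 + ω·0.9070 = 0.7955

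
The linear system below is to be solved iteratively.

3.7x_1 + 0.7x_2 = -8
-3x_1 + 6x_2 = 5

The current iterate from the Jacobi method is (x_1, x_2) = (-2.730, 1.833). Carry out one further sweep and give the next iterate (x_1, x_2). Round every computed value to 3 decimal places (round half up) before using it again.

One sweep:
  x_1 = (-8 - (0.7)·1.833) / (3.7) = -2.509
  x_2 = (5 - (-3)·-2.730) / (6) = -0.532

(-2.509, -0.532)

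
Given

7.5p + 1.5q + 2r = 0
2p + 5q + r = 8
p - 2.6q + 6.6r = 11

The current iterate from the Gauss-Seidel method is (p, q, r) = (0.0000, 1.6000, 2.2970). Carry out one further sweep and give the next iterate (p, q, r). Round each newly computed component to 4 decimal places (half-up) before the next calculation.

(-0.9325, 1.5136, 2.4042)

One sweep:
  p = (0 - (1.5)·1.6000 - (2)·2.2970) / (7.5) = -0.9325
  q = (8 - (2)·-0.9325 - (1)·2.2970) / (5) = 1.5136
  r = (11 - (1)·-0.9325 - (-2.6)·1.5136) / (6.6) = 2.4042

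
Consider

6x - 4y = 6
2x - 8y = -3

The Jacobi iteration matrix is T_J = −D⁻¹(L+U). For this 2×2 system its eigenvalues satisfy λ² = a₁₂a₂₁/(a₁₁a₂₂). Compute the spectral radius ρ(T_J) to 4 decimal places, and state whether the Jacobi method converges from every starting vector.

a₁₂a₂₁/(a₁₁a₂₂) = (-4)·(2) / ((6)·(-8)) = 0.166667
ρ = √|0.166667| = √0.166667 = 0.4082
ρ < 1, so Jacobi converges

0.4082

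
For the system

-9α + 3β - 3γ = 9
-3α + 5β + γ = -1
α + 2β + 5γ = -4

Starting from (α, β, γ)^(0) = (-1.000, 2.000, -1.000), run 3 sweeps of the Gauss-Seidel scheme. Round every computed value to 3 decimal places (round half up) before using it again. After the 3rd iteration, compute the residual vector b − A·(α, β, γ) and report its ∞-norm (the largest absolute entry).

1.137

Iteration 1:
  α = (9 - (3)·2.000 - (-3)·-1.000) / (-9) = 0.000
  β = (-1 - (-3)·0.000 - (1)·-1.000) / (5) = 0.000
  γ = (-4 - (1)·0.000 - (2)·0.000) / (5) = -0.800
Iteration 2:
  α = (9 - (3)·0.000 - (-3)·-0.800) / (-9) = -0.733
  β = (-1 - (-3)·-0.733 - (1)·-0.800) / (5) = -0.480
  γ = (-4 - (1)·-0.733 - (2)·-0.480) / (5) = -0.461
Iteration 3:
  α = (9 - (3)·-0.480 - (-3)·-0.461) / (-9) = -1.006
  β = (-1 - (-3)·-1.006 - (1)·-0.461) / (5) = -0.711
  γ = (-4 - (1)·-1.006 - (2)·-0.711) / (5) = -0.314
Residual b − A·x = (1.137, -0.149, -0.002); ∞-norm = 1.137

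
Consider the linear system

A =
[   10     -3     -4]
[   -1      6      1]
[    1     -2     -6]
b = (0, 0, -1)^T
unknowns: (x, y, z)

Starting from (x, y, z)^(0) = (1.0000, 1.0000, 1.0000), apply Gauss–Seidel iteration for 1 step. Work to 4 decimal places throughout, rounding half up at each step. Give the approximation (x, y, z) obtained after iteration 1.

(0.7000, -0.0500, 0.3000)

Iteration 1:
  x = (0 - (-3)·1.0000 - (-4)·1.0000) / (10) = 0.7000
  y = (0 - (-1)·0.7000 - (1)·1.0000) / (6) = -0.0500
  z = (-1 - (1)·0.7000 - (-2)·-0.0500) / (-6) = 0.3000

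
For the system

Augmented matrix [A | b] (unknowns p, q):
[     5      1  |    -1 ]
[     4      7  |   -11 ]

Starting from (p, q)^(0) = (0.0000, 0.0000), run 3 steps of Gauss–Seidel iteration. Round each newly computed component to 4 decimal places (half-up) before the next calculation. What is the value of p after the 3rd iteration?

0.1247

Iteration 1:
  p = (-1 - (1)·0.0000) / (5) = -0.2000
  q = (-11 - (4)·-0.2000) / (7) = -1.4571
Iteration 2:
  p = (-1 - (1)·-1.4571) / (5) = 0.0914
  q = (-11 - (4)·0.0914) / (7) = -1.6237
Iteration 3:
  p = (-1 - (1)·-1.6237) / (5) = 0.1247
  q = (-11 - (4)·0.1247) / (7) = -1.6427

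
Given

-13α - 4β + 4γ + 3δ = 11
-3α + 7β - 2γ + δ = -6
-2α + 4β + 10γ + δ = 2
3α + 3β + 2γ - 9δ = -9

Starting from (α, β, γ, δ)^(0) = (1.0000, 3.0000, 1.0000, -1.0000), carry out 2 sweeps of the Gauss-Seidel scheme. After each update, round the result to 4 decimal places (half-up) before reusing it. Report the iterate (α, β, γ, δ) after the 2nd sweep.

(-0.3274, -0.8973, 0.4789, 0.6982)

Iteration 1:
  α = (11 - (-4)·3.0000 - (4)·1.0000 - (3)·-1.0000) / (-13) = -1.6923
  β = (-6 - (-3)·-1.6923 - (-2)·1.0000 - (1)·-1.0000) / (7) = -1.1538
  γ = (2 - (-2)·-1.6923 - (4)·-1.1538 - (1)·-1.0000) / (10) = 0.4231
  δ = (-9 - (3)·-1.6923 - (3)·-1.1538 - (2)·0.4231) / (-9) = 0.1453
Iteration 2:
  α = (11 - (-4)·-1.1538 - (4)·0.4231 - (3)·0.1453) / (-13) = -0.3274
  β = (-6 - (-3)·-0.3274 - (-2)·0.4231 - (1)·0.1453) / (7) = -0.8973
  γ = (2 - (-2)·-0.3274 - (4)·-0.8973 - (1)·0.1453) / (10) = 0.4789
  δ = (-9 - (3)·-0.3274 - (3)·-0.8973 - (2)·0.4789) / (-9) = 0.6982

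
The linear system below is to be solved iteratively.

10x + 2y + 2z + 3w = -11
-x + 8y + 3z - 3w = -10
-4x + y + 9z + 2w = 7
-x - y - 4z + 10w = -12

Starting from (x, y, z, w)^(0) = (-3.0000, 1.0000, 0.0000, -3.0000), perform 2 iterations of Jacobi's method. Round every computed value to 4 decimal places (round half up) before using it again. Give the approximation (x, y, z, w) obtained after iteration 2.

Iteration 1:
  x = (-11 - (2)·1.0000 - (2)·0.0000 - (3)·-3.0000) / (10) = -0.4000
  y = (-10 - (-1)·-3.0000 - (3)·0.0000 - (-3)·-3.0000) / (8) = -2.7500
  z = (7 - (-4)·-3.0000 - (1)·1.0000 - (2)·-3.0000) / (9) = 0.0000
  w = (-12 - (-1)·-3.0000 - (-1)·1.0000 - (-4)·0.0000) / (10) = -1.4000
Iteration 2:
  x = (-11 - (2)·-2.7500 - (2)·0.0000 - (3)·-1.4000) / (10) = -0.1300
  y = (-10 - (-1)·-0.4000 - (3)·0.0000 - (-3)·-1.4000) / (8) = -1.8250
  z = (7 - (-4)·-0.4000 - (1)·-2.7500 - (2)·-1.4000) / (9) = 1.2167
  w = (-12 - (-1)·-0.4000 - (-1)·-2.7500 - (-4)·0.0000) / (10) = -1.5150

(-0.1300, -1.8250, 1.2167, -1.5150)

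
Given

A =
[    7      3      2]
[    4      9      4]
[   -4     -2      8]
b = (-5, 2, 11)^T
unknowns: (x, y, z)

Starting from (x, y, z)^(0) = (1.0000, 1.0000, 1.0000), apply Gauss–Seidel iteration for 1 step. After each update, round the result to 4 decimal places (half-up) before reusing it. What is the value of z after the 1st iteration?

0.7639

Iteration 1:
  x = (-5 - (3)·1.0000 - (2)·1.0000) / (7) = -1.4286
  y = (2 - (4)·-1.4286 - (4)·1.0000) / (9) = 0.4127
  z = (11 - (-4)·-1.4286 - (-2)·0.4127) / (8) = 0.7639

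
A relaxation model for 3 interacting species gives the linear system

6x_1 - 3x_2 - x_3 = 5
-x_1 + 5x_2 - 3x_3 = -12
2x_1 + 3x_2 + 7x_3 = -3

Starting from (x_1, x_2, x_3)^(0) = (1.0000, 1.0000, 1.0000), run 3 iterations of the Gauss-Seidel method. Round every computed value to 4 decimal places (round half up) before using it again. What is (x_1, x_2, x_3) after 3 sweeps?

(-0.3200, -2.0816, 0.5550)

Iteration 1:
  x_1 = (5 - (-3)·1.0000 - (-1)·1.0000) / (6) = 1.5000
  x_2 = (-12 - (-1)·1.5000 - (-3)·1.0000) / (5) = -1.5000
  x_3 = (-3 - (2)·1.5000 - (3)·-1.5000) / (7) = -0.2143
Iteration 2:
  x_1 = (5 - (-3)·-1.5000 - (-1)·-0.2143) / (6) = 0.0476
  x_2 = (-12 - (-1)·0.0476 - (-3)·-0.2143) / (5) = -2.5191
  x_3 = (-3 - (2)·0.0476 - (3)·-2.5191) / (7) = 0.6374
Iteration 3:
  x_1 = (5 - (-3)·-2.5191 - (-1)·0.6374) / (6) = -0.3200
  x_2 = (-12 - (-1)·-0.3200 - (-3)·0.6374) / (5) = -2.0816
  x_3 = (-3 - (2)·-0.3200 - (3)·-2.0816) / (7) = 0.5550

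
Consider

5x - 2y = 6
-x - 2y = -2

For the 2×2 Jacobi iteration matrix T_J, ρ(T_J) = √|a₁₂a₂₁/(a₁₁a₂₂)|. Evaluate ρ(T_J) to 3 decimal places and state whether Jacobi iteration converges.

a₁₂a₂₁/(a₁₁a₂₂) = (-2)·(-1) / ((5)·(-2)) = -0.200000
ρ = √|-0.200000| = √0.200000 = 0.447
ρ < 1, so Jacobi converges

0.447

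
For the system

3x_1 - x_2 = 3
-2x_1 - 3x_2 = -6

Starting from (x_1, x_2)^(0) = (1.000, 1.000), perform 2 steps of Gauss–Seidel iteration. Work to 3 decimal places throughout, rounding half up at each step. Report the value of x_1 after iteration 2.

Iteration 1:
  x_1 = (3 - (-1)·1.000) / (3) = 1.333
  x_2 = (-6 - (-2)·1.333) / (-3) = 1.111
Iteration 2:
  x_1 = (3 - (-1)·1.111) / (3) = 1.370
  x_2 = (-6 - (-2)·1.370) / (-3) = 1.087

1.370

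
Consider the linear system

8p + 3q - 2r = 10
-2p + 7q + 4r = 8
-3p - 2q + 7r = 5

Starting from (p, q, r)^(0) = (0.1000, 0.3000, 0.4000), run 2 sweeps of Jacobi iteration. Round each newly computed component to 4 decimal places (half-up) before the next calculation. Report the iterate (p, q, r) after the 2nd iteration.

Iteration 1:
  p = (10 - (3)·0.3000 - (-2)·0.4000) / (8) = 1.2375
  q = (8 - (-2)·0.1000 - (4)·0.4000) / (7) = 0.9429
  r = (5 - (-3)·0.1000 - (-2)·0.3000) / (7) = 0.8429
Iteration 2:
  p = (10 - (3)·0.9429 - (-2)·0.8429) / (8) = 1.1071
  q = (8 - (-2)·1.2375 - (4)·0.8429) / (7) = 1.0148
  r = (5 - (-3)·1.2375 - (-2)·0.9429) / (7) = 1.5140

(1.1071, 1.0148, 1.5140)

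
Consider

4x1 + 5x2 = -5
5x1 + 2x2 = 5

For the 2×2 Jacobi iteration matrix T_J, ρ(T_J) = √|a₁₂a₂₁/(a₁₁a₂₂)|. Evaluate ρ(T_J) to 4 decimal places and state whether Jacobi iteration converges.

a₁₂a₂₁/(a₁₁a₂₂) = (5)·(5) / ((4)·(2)) = 3.125000
ρ = √|3.125000| = √3.125000 = 1.7678
ρ > 1, so Jacobi diverges

1.7678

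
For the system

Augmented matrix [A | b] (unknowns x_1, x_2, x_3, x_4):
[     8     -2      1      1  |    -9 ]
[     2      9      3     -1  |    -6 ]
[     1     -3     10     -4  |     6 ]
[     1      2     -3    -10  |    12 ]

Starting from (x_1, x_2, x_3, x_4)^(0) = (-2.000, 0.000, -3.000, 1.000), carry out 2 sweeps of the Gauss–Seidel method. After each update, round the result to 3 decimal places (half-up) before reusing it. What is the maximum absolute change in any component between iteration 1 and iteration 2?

1.696

Iteration 1:
  x_1 = (-9 - (-2)·0.000 - (1)·-3.000 - (1)·1.000) / (8) = -0.875
  x_2 = (-6 - (2)·-0.875 - (3)·-3.000 - (-1)·1.000) / (9) = 0.639
  x_3 = (6 - (1)·-0.875 - (-3)·0.639 - (-4)·1.000) / (10) = 1.279
  x_4 = (12 - (1)·-0.875 - (2)·0.639 - (-3)·1.279) / (-10) = -1.543
Iteration 2:
  x_1 = (-9 - (-2)·0.639 - (1)·1.279 - (1)·-1.543) / (8) = -0.932
  x_2 = (-6 - (2)·-0.932 - (3)·1.279 - (-1)·-1.543) / (9) = -1.057
  x_3 = (6 - (1)·-0.932 - (-3)·-1.057 - (-4)·-1.543) / (10) = -0.241
  x_4 = (12 - (1)·-0.932 - (2)·-1.057 - (-3)·-0.241) / (-10) = -1.432
Change: (-0.057, -1.696, -1.520, 0.111) → max |·| = 1.696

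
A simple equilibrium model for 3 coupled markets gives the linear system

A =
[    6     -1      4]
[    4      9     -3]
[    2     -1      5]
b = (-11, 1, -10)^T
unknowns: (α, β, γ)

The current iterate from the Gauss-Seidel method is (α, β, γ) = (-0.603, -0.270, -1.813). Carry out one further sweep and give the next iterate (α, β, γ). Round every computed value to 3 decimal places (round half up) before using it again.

(-0.670, -0.195, -1.771)

One sweep:
  α = (-11 - (-1)·-0.270 - (4)·-1.813) / (6) = -0.670
  β = (1 - (4)·-0.670 - (-3)·-1.813) / (9) = -0.195
  γ = (-10 - (2)·-0.670 - (-1)·-0.195) / (5) = -1.771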